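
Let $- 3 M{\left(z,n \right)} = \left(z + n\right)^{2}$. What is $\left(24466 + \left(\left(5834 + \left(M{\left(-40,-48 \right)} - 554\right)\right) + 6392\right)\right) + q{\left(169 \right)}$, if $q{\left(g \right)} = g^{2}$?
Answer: $\frac{186353}{3} \approx 62118.0$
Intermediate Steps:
$M{\left(z,n \right)} = - \frac{\left(n + z\right)^{2}}{3}$ ($M{\left(z,n \right)} = - \frac{\left(z + n\right)^{2}}{3} = - \frac{\left(n + z\right)^{2}}{3}$)
$\left(24466 + \left(\left(5834 + \left(M{\left(-40,-48 \right)} - 554\right)\right) + 6392\right)\right) + q{\left(169 \right)} = \left(24466 + \left(\left(5834 - \left(554 + \frac{\left(-48 - 40\right)^{2}}{3}\right)\right) + 6392\right)\right) + 169^{2} = \left(24466 + \left(\left(5834 - \left(554 + \frac{\left(-88\right)^{2}}{3}\right)\right) + 6392\right)\right) + 28561 = \left(24466 + \left(\left(5834 - \frac{9406}{3}\right) + 6392\right)\right) + 28561 = \left(24466 + \left(\frac{8096}{3} + 6392\right)\right) + 28561 = \left(24466 + \frac{27272}{3}\right) + 28561 = \frac{100670}{3} + 28561 = \frac{186353}{3}$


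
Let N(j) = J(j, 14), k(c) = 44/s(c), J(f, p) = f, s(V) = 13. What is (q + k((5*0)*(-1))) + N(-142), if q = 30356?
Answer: 392826/13 ≈ 30217.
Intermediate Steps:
k(c) = 44/13
N(j) = j
(q + k((5*0)*(-1))) + N(-142) = (30356 + 44/13) - 142 = 394672/13 - 142 = 392826/13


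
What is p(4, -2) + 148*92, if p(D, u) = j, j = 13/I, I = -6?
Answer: 81683/6 ≈ 13614.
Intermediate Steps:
j = -13/6 (j = 13/(-6) = 13*(-1/6) = -13/6 ≈ -2.1667)
p(D, u) = -13/6
p(4, -2) + 148*92 = -13/6 + 148*92 = -13/6 + 13616 = 81683/6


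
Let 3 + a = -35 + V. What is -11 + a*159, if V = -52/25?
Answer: -159593/25 ≈ -6383.7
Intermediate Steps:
V = -52/25 (V = -52*1/25 = -52/25 ≈ -2.0800)
a = -1002/25 (a = -3 + (-35 - 52/25) = -3 - 927/25 = -1002/25 ≈ -40.080)
-11 + a*159 = -11 - 1002/25*159 = -11 - 159318/25 = -159593/25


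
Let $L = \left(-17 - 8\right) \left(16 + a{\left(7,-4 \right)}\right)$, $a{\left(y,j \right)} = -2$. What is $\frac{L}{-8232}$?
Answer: $\frac{25}{588} \approx 0.042517$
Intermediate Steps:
$L = -350$ ($L = \left(-17 - 8\right) \left(16 - 2\right) = \left(-25\right) 14 = -350$)
$\frac{L}{-8232} = - \frac{350}{-8232} = \left(-350\right) \left(- \frac{1}{8232}\right) = \frac{25}{588}$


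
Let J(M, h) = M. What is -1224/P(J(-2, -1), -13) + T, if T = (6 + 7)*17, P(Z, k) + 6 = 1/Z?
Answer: 5321/13 ≈ 409.31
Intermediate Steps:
P(Z, k) = -6 + 1/Z
T = 221 (T = 13*17 = 221)
-1224/P(J(-2, -1), -13) + T = -1224/(-6 + 1/(-2)) + 221 = -1224/(-6 - ½) + 221 = -1224/(-13/2) + 221 = -2/13*(-1224) + 221 = 2448/13 + 221 = 5321/13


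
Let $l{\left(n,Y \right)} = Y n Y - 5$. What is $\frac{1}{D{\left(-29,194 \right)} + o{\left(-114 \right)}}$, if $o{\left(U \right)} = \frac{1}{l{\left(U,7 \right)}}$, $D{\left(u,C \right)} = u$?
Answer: $- \frac{5591}{162140} \approx -0.034483$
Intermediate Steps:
$l{\left(n,Y \right)} = -5 + n Y^{2}$ ($l{\left(n,Y \right)} = n Y^{2} - 5 = -5 + n Y^{2}$)
$o{\left(U \right)} = \frac{1}{-5 + 49 U}$ ($o{\left(U \right)} = \frac{1}{-5 + U 7^{2}} = \frac{1}{-5 + U 49} = \frac{1}{-5 + 49 U}$)
$\frac{1}{D{\left(-29,194 \right)} + o{\left(-114 \right)}} = \frac{1}{-29 + \frac{1}{-5 + 49 \left(-114\right)}} = \frac{1}{-29 + \frac{1}{-5 - 5586}} = \frac{1}{-29 + \frac{1}{-5591}} = \frac{1}{-29 - \frac{1}{5591}} = \frac{1}{- \frac{162140}{5591}} = - \frac{5591}{162140}$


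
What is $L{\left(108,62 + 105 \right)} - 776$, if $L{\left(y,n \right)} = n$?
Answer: $-609$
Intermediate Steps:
$L{\left(108,62 + 105 \right)} - 776 = \left(62 + 105\right) - 776 = 167 - 776 = -609$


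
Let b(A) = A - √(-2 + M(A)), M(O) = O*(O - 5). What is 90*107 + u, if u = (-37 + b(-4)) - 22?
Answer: 9567 - √34 ≈ 9561.2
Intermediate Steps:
M(O) = O*(-5 + O)
b(A) = A - √(-2 + A*(-5 + A))
u = -63 - √34 (u = (-37 + (-4 - √(-2 - 4*(-5 - 4)))) - 22 = (-37 + (-4 - √(-2 - 4*(-9)))) - 22 = (-37 + (-4 - √(-2 + 36))) - 22 = (-37 + (-4 - √34)) - 22 = (-41 - √34) - 22 = -63 - √34 ≈ -68.831)
90*107 + u = 90*107 + (-63 - √34) = 9630 + (-63 - √34) = 9567 - √34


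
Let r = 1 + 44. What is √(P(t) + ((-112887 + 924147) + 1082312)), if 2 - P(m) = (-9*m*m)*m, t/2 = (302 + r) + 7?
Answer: 137*√170278 ≈ 56533.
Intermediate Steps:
r = 45
t = 708 (t = 2*((302 + 45) + 7) = 2*(347 + 7) = 2*354 = 708)
P(m) = 2 + 9*m³ (P(m) = 2 - (-9*m*m)*m = 2 - (-9*m²)*m = 2 - (-9)*m³ = 2 + 9*m³)
√(P(t) + ((-112887 + 924147) + 1082312)) = √((2 + 9*708³) + ((-112887 + 924147) + 1082312)) = √((2 + 9*354894912) + (811260 + 1082312)) = √((2 + 3194054208) + 1893572) = √(3194054210 + 1893572) = √3195947782 = 137*√170278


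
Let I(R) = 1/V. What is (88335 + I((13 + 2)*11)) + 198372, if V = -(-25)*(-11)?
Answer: 78844424/275 ≈ 2.8671e+5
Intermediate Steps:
V = -275 (V = -1*275 = -275)
I(R) = -1/275 (I(R) = 1/(-275) = -1/275)
(88335 + I((13 + 2)*11)) + 198372 = (88335 - 1/275) + 198372 = 24292124/275 + 198372 = 78844424/275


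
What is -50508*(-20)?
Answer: 1010160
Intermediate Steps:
-50508*(-20) = -122*(-8280) = 1010160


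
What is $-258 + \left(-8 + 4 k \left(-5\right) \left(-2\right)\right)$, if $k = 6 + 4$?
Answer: $134$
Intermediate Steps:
$k = 10$
$-258 + \left(-8 + 4 k \left(-5\right) \left(-2\right)\right) = -258 - \left(8 - 4 \cdot 10 \left(-5\right) \left(-2\right)\right) = -258 - \left(8 - 4 \left(\left(-50\right) \left(-2\right)\right)\right) = -258 + \left(-8 + 4 \cdot 100\right) = -258 + \left(-8 + 400\right) = -258 + 392 = 134$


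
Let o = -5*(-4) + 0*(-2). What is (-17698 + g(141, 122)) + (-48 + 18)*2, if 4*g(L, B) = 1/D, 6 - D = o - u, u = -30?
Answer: -3125409/176 ≈ -17758.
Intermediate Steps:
o = 20 (o = 20 + 0 = 20)
D = -44 (D = 6 - (20 - 1*(-30)) = 6 - (20 + 30) = 6 - 1*50 = 6 - 50 = -44)
g(L, B) = -1/176 (g(L, B) = (¼)/(-44) = (¼)*(-1/44) = -1/176)
(-17698 + g(141, 122)) + (-48 + 18)*2 = (-17698 - 1/176) + (-48 + 18)*2 = -3114849/176 - 30*2 = -3114849/176 - 60 = -3125409/176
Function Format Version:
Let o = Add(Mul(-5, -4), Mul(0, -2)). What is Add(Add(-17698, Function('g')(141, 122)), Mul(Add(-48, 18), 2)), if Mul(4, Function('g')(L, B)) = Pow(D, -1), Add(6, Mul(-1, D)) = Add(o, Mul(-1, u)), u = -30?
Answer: Rational(-3125409, 176) ≈ -17758.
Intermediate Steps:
o = 20 (o = Add(20, 0) = 20)
D = -44 (D = Add(6, Mul(-1, Add(20, Mul(-1, -30)))) = Add(6, Mul(-1, Add(20, 30))) = Add(6, Mul(-1, 50)) = Add(6, -50) = -44)
Function('g')(L, B) = Rational(-1, 176) (Function('g')(L, B) = Mul(Rational(1, 4), Pow(-44, -1)) = Mul(Rational(1, 4), Rational(-1, 44)) = Rational(-1, 176))
Add(Add(-17698, Function('g')(141, 122)), Mul(Add(-48, 18), 2)) = Add(Add(-17698, Rational(-1, 176)), Mul(Add(-48, 18), 2)) = Add(Rational(-3114849, 176), Mul(-30, 2)) = Add(Rational(-3114849, 176), -60) = Rational(-3125409, 176)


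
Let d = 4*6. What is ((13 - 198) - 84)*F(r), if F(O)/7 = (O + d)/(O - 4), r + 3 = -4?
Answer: 32011/11 ≈ 2910.1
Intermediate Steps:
r = -7 (r = -3 - 4 = -7)
d = 24
F(O) = 7*(24 + O)/(-4 + O) (F(O) = 7*((O + 24)/(O - 4)) = 7*((24 + O)/(-4 + O)) = 7*(24 + O)/(-4 + O))
((13 - 198) - 84)*F(r) = ((13 - 198) - 84)*(7*(24 - 7)/(-4 - 7)) = (-185 - 84)*(7*17/(-11)) = -1883*(-1)*17/11 = -269*(-119/11) = 32011/11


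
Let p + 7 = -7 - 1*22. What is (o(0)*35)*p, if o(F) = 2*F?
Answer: 0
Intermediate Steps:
p = -36 (p = -7 + (-7 - 1*22) = -7 + (-7 - 22) = -7 - 29 = -36)
(o(0)*35)*p = ((2*0)*35)*(-36) = (0*35)*(-36) = 0*(-36) = 0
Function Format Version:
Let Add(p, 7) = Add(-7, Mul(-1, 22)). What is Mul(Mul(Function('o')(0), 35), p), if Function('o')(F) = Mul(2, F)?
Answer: 0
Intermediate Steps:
p = -36 (p = Add(-7, Add(-7, Mul(-1, 22))) = Add(-7, Add(-7, -22)) = Add(-7, -29) = -36)
Mul(Mul(Function('o')(0), 35), p) = Mul(Mul(Mul(2, 0), 35), -36) = Mul(Mul(0, 35), -36) = Mul(0, -36) = 0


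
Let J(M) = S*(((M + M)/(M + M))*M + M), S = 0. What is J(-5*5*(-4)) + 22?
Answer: 22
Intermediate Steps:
J(M) = 0 (J(M) = 0*(((M + M)/(M + M))*M + M) = 0*(((2*M)/((2*M)))*M + M) = 0*(((2*M)*(1/(2*M)))*M + M) = 0*(1*M + M) = 0*(M + M) = 0*(2*M) = 0)
J(-5*5*(-4)) + 22 = 0 + 22 = 22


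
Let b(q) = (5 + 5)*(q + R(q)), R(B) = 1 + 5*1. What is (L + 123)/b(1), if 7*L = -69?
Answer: 396/245 ≈ 1.6163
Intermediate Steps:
L = -69/7 (L = (⅐)*(-69) = -69/7 ≈ -9.8571)
R(B) = 6 (R(B) = 1 + 5 = 6)
b(q) = 60 + 10*q (b(q) = (5 + 5)*(q + 6) = 10*(6 + q) = 60 + 10*q)
(L + 123)/b(1) = (-69/7 + 123)/(60 + 10*1) = (792/7)/(60 + 10) = (792/7)/70 = (1/70)*(792/7) = 396/245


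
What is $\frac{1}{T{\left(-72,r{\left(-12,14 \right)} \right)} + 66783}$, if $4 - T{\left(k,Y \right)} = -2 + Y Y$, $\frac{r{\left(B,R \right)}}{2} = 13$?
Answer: $\frac{1}{66113} \approx 1.5126 \cdot 10^{-5}$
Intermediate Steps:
$r{\left(B,R \right)} = 26$ ($r{\left(B,R \right)} = 2 \cdot 13 = 26$)
$T{\left(k,Y \right)} = 6 - Y^{2}$ ($T{\left(k,Y \right)} = 4 - \left(-2 + Y Y\right) = 4 - \left(-2 + Y^{2}\right) = 6 - Y^{2}$)
$\frac{1}{T{\left(-72,r{\left(-12,14 \right)} \right)} + 66783} = \frac{1}{\left(6 - 26^{2}\right) + 66783} = \frac{1}{\left(6 - 676\right) + 66783} = \frac{1}{-670 + 66783} = \frac{1}{66113}$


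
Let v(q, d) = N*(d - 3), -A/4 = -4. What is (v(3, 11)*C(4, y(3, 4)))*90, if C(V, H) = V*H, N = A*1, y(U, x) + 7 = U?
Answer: -184320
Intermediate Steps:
A = 16 (A = -4*(-4) = 16)
y(U, x) = -7 + U
N = 16 (N = 16*1 = 16)
C(V, H) = H*V
v(q, d) = -48 + 16*d (v(q, d) = 16*(d - 3) = 16*(-3 + d) = -48 + 16*d)
(v(3, 11)*C(4, y(3, 4)))*90 = ((-48 + 16*11)*((-7 + 3)*4))*90 = ((-48 + 176)*(-4*4))*90 = (128*(-16))*90 = -2048*90 = -184320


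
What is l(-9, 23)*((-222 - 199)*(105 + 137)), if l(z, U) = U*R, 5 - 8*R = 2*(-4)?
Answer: -15231359/4 ≈ -3.8078e+6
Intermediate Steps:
R = 13/8 (R = 5/8 - (-4)/4 = 5/8 - 1/8*(-8) = 5/8 + 1 = 13/8 ≈ 1.6250)
l(z, U) = 13*U/8 (l(z, U) = U*(13/8) = 13*U/8)
l(-9, 23)*((-222 - 199)*(105 + 137)) = ((13/8)*23)*((-222 - 199)*(105 + 137)) = 299*(-421*242)/8 = (299/8)*(-101882) = -15231359/4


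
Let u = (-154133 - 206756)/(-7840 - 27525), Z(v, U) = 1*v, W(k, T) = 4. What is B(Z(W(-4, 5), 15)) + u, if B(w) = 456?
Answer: 16487329/35365 ≈ 466.20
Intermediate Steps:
Z(v, U) = v
u = 360889/35365 (u = -360889/(-35365) = -360889*(-1/35365) = 360889/35365 ≈ 10.205)
B(Z(W(-4, 5), 15)) + u = 456 + 360889/35365 = 16487329/35365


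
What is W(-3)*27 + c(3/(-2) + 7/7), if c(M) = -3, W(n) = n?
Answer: -84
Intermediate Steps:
W(-3)*27 + c(3/(-2) + 7/7) = -3*27 - 3 = -81 - 3 = -84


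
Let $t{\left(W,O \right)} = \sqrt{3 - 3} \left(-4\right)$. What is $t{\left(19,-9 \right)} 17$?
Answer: $0$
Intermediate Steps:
$t{\left(W,O \right)} = 0$ ($t{\left(W,O \right)} = \sqrt{0} \left(-4\right) = 0 \left(-4\right) = 0$)
$t{\left(19,-9 \right)} 17 = 0 \cdot 17 = 0$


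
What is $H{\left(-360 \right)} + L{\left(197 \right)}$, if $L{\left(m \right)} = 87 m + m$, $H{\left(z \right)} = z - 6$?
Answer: $16970$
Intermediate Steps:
$H{\left(z \right)} = -6 + z$
$L{\left(m \right)} = 88 m$
$H{\left(-360 \right)} + L{\left(197 \right)} = \left(-6 - 360\right) + 88 \cdot 197 = -366 + 17336 = 16970$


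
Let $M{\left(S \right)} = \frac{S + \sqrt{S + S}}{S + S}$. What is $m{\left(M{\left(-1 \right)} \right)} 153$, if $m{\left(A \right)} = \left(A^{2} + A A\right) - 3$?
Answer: $- \frac{1071}{2} - 153 i \sqrt{2} \approx -535.5 - 216.37 i$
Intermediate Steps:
$M{\left(S \right)} = \frac{S + \sqrt{2} \sqrt{S}}{2 S}$ ($M{\left(S \right)} = \frac{S + \sqrt{2 S}}{2 S} = \left(S + \sqrt{2} \sqrt{S}\right) \frac{1}{2 S} = \frac{S + \sqrt{2} \sqrt{S}}{2 S}$)
$m{\left(A \right)} = -3 + 2 A^{2}$ ($m{\left(A \right)} = \left(A^{2} + A^{2}\right) - 3 = 2 A^{2} - 3 = -3 + 2 A^{2}$)
$m{\left(M{\left(-1 \right)} \right)} 153 = \left(-3 + 2 \left(\frac{1}{2} + \frac{\sqrt{2}}{2 i}\right)^{2}\right) 153 = \left(-3 + 2 \left(\frac{1}{2} + \frac{\sqrt{2} \left(- i\right)}{2}\right)^{2}\right) 153 = \left(-3 + 2 \left(\frac{1}{2} - \frac{i \sqrt{2}}{2}\right)^{2}\right) 153 = -459 + 306 \left(\frac{1}{2} - \frac{i \sqrt{2}}{2}\right)^{2}$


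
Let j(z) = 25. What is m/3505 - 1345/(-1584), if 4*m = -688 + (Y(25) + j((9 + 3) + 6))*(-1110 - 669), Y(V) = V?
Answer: -30782423/5551920 ≈ -5.5445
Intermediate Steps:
m = -44819/2 (m = (-688 + (25 + 25)*(-1110 - 669))/4 = (-688 + 50*(-1779))/4 = (-688 - 88950)/4 = (¼)*(-89638) = -44819/2 ≈ -22410.)
m/3505 - 1345/(-1584) = -44819/2/3505 - 1345/(-1584) = -44819/2*1/3505 - 1345*(-1/1584) = -44819/7010 + 1345/1584 = -30782423/5551920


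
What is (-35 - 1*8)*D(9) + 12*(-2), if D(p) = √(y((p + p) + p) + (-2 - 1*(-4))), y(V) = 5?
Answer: -24 - 43*√7 ≈ -137.77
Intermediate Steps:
D(p) = √7 (D(p) = √(5 + (-2 - 1*(-4))) = √(5 + (-2 + 4)) = √(5 + 2) = √7)
(-35 - 1*8)*D(9) + 12*(-2) = (-35 - 1*8)*√7 + 12*(-2) = (-35 - 8)*√7 - 24 = -43*√7 - 24 = -24 - 43*√7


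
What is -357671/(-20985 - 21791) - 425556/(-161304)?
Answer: 3162389435/287497496 ≈ 11.000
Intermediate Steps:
-357671/(-20985 - 21791) - 425556/(-161304) = -357671/(-42776) - 425556*(-1/161304) = -357671*(-1/42776) + 35463/13442 = 357671/42776 + 35463/13442 = 3162389435/287497496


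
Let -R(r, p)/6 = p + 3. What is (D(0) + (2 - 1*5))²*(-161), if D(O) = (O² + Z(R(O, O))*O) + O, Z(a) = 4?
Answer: -1449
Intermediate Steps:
R(r, p) = -18 - 6*p (R(r, p) = -6*(p + 3) = -6*(3 + p) = -18 - 6*p)
D(O) = O² + 5*O (D(O) = (O² + 4*O) + O = O² + 5*O)
(D(0) + (2 - 1*5))²*(-161) = (0*(5 + 0) + (2 - 1*5))²*(-161) = (0*5 + (2 - 5))²*(-161) = (0 - 3)²*(-161) = (-3)²*(-161) = 9*(-161) = -1449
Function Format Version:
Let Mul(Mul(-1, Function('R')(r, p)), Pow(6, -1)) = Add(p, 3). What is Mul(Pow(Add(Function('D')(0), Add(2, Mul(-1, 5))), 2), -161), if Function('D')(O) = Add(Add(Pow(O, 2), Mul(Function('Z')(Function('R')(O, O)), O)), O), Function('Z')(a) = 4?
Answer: -1449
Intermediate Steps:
Function('R')(r, p) = Add(-18, Mul(-6, p)) (Function('R')(r, p) = Mul(-6, Add(p, 3)) = Mul(-6, Add(3, p)) = Add(-18, Mul(-6, p)))
Function('D')(O) = Add(Pow(O, 2), Mul(5, O)) (Function('D')(O) = Add(Add(Pow(O, 2), Mul(4, O)), O) = Add(Pow(O, 2), Mul(5, O)))
Mul(Pow(Add(Function('D')(0), Add(2, Mul(-1, 5))), 2), -161) = Mul(Pow(Add(Mul(0, Add(5, 0)), Add(2, Mul(-1, 5))), 2), -161) = Mul(Pow(Add(Mul(0, 5), Add(2, -5)), 2), -161) = Mul(Pow(Add(0, -3), 2), -161) = Mul(Pow(-3, 2), -161) = Mul(9, -161) = -1449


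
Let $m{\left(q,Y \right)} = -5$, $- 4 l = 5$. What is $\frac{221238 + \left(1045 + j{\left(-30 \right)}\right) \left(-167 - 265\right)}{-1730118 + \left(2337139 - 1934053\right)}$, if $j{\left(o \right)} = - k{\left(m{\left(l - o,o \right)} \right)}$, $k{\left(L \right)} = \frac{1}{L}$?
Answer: $\frac{63969}{368620} \approx 0.17354$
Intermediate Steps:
$l = - \frac{5}{4}$ ($l = \left(- \frac{1}{4}\right) 5 = - \frac{5}{4} \approx -1.25$)
$j{\left(o \right)} = \frac{1}{5}$ ($j{\left(o \right)} = - \frac{1}{-5} = \left(-1\right) \left(- \frac{1}{5}\right) = \frac{1}{5}$)
$\frac{221238 + \left(1045 + j{\left(-30 \right)}\right) \left(-167 - 265\right)}{-1730118 + \left(2337139 - 1934053\right)} = \frac{221238 + \left(1045 + \frac{1}{5}\right) \left(-167 - 265\right)}{-1730118 + \left(2337139 - 1934053\right)} = \frac{221238 + \frac{5226 \left(-167 - 265\right)}{5}}{-1730118 + \left(2337139 - 1934053\right)} = \frac{221238 + \frac{5226}{5} \left(-432\right)}{-1730118 + 403086} = \frac{221238 - \frac{2257632}{5}}{-1327032} = \left(- \frac{1151442}{5}\right) \left(- \frac{1}{1327032}\right) = \frac{63969}{368620}$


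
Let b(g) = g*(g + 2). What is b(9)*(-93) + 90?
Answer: -9117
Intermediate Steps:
b(g) = g*(2 + g)
b(9)*(-93) + 90 = (9*(2 + 9))*(-93) + 90 = (9*11)*(-93) + 90 = 99*(-93) + 90 = -9207 + 90 = -9117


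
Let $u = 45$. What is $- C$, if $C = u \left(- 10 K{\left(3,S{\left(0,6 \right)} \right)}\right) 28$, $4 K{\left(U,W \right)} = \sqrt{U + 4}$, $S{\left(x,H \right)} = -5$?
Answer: $3150 \sqrt{7} \approx 8334.1$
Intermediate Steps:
$K{\left(U,W \right)} = \frac{\sqrt{4 + U}}{4}$ ($K{\left(U,W \right)} = \frac{\sqrt{U + 4}}{4} = \frac{\sqrt{4 + U}}{4}$)
$C = - 3150 \sqrt{7}$ ($C = 45 \left(- 10 \frac{\sqrt{4 + 3}}{4}\right) 28 = 45 \left(- 10 \frac{\sqrt{7}}{4}\right) 28 = 45 \left(- \frac{5 \sqrt{7}}{2}\right) 28 = - \frac{225 \sqrt{7}}{2} \cdot 28 = - 3150 \sqrt{7} \approx -8334.1$)
$- C = - \left(-3150\right) \sqrt{7} = 3150 \sqrt{7}$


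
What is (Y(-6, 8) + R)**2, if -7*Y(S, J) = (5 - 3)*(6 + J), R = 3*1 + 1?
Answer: 0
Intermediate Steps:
R = 4 (R = 3 + 1 = 4)
Y(S, J) = -12/7 - 2*J/7 (Y(S, J) = -(5 - 3)*(6 + J)/7 = -2*(6 + J)/7 = -(12 + 2*J)/7 = -12/7 - 2*J/7)
(Y(-6, 8) + R)**2 = ((-12/7 - 2/7*8) + 4)**2 = ((-12/7 - 16/7) + 4)**2 = (-4 + 4)**2 = 0**2 = 0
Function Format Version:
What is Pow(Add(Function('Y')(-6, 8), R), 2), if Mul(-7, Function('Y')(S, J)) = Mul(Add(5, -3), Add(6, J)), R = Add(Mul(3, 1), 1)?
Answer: 0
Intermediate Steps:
R = 4 (R = Add(3, 1) = 4)
Function('Y')(S, J) = Add(Rational(-12, 7), Mul(Rational(-2, 7), J)) (Function('Y')(S, J) = Mul(Rational(-1, 7), Mul(Add(5, -3), Add(6, J))) = Mul(Rational(-1, 7), Mul(2, Add(6, J))) = Mul(Rational(-1, 7), Add(12, Mul(2, J))) = Add(Rational(-12, 7), Mul(Rational(-2, 7), J)))
Pow(Add(Function('Y')(-6, 8), R), 2) = Pow(Add(Add(Rational(-12, 7), Mul(Rational(-2, 7), 8)), 4), 2) = Pow(Add(Add(Rational(-12, 7), Rational(-16, 7)), 4), 2) = Pow(Add(-4, 4), 2) = Pow(0, 2) = 0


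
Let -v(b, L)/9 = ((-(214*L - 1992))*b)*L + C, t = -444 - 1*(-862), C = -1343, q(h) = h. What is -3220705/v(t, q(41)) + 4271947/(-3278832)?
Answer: -1493121384779339/1143308314228464 ≈ -1.3060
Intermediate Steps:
t = 418 (t = -444 + 862 = 418)
v(b, L) = 12087 - 9*L*b*(1992 - 214*L) (v(b, L) = -9*(((-(214*L - 1992))*b)*L - 1343) = -9*(((-(-1992 + 214*L))*b)*L - 1343) = -9*(((1992 - 214*L)*b)*L - 1343) = -9*((b*(1992 - 214*L))*L - 1343) = -9*(L*b*(1992 - 214*L) - 1343) = -9*(-1343 + L*b*(1992 - 214*L)) = 12087 - 9*L*b*(1992 - 214*L))
-3220705/v(t, q(41)) + 4271947/(-3278832) = -3220705/(12087 - 17928*41*418 + 1926*418*41²) + 4271947/(-3278832) = -3220705/(12087 - 307250064 + 1926*418*1681) + 4271947*(-1/3278832) = -3220705/(12087 - 307250064 + 1353319308) - 4271947/3278832 = -3220705/1046081331 - 4271947/3278832 = -1493121384779339/1143308314228464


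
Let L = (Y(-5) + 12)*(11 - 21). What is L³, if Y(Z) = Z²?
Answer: -50653000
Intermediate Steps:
L = -370 (L = ((-5)² + 12)*(11 - 21) = (25 + 12)*(-10) = 37*(-10) = -370)
L³ = (-370)³ = -50653000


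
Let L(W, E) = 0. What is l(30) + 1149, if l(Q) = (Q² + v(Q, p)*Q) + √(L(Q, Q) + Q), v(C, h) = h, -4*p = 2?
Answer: 2034 + √30 ≈ 2039.5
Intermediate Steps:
p = -½ (p = -¼*2 = -½ ≈ -0.50000)
l(Q) = √Q + Q² - Q/2 (l(Q) = (Q² - Q/2) + √(0 + Q) = (Q² - Q/2) + √Q = √Q + Q² - Q/2)
l(30) + 1149 = (√30 + 30² - ½*30) + 1149 = (√30 + 900 - 15) + 1149 = (885 + √30) + 1149 = 2034 + √30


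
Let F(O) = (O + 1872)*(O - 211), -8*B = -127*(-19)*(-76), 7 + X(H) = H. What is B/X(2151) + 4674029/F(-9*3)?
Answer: 44819909/941451840 ≈ 0.047607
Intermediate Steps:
X(H) = -7 + H
B = 45847/2 (B = -(-127*(-19))*(-76)/8 = -2413*(-76)/8 = -1/8*(-183388) = 45847/2 ≈ 22924.)
F(O) = (-211 + O)*(1872 + O) (F(O) = (1872 + O)*(-211 + O) = (-211 + O)*(1872 + O))
B/X(2151) + 4674029/F(-9*3) = 45847/(2*(-7 + 2151)) + 4674029/(-394992 + (-9*3)**2 + 1661*(-9*3)) = (45847/2)/2144 + 4674029/(-394992 + (-27)**2 + 1661*(-27)) = (45847/2)*(1/2144) + 4674029/(-394992 + 729 - 44847) = 45847/4288 + 4674029/(-439110) = 45847/4288 + 4674029*(-1/439110) = 45847/4288 - 4674029/439110 = 44819909/941451840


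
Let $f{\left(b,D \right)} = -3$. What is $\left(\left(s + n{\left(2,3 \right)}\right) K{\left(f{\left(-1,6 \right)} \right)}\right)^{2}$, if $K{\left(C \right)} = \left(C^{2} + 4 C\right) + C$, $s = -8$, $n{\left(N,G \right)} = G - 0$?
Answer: $900$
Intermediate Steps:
$n{\left(N,G \right)} = G$ ($n{\left(N,G \right)} = G + 0 = G$)
$K{\left(C \right)} = C^{2} + 5 C$
$\left(\left(s + n{\left(2,3 \right)}\right) K{\left(f{\left(-1,6 \right)} \right)}\right)^{2} = \left(\left(-8 + 3\right) \left(- 3 \left(5 - 3\right)\right)\right)^{2} = \left(- 5 \left(\left(-3\right) 2\right)\right)^{2} = \left(\left(-5\right) \left(-6\right)\right)^{2} = 30^{2} = 900$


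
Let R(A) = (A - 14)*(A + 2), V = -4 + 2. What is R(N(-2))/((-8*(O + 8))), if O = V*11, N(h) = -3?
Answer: 17/112 ≈ 0.15179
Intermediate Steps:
V = -2
O = -22 (O = -2*11 = -22)
R(A) = (-14 + A)*(2 + A)
R(N(-2))/((-8*(O + 8))) = (-28 + (-3)² - 12*(-3))/((-8*(-22 + 8))) = (-28 + 9 + 36)/((-8*(-14))) = 17/112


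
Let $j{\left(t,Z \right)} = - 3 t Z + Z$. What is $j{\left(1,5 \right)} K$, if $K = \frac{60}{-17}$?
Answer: $\frac{600}{17} \approx 35.294$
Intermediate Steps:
$j{\left(t,Z \right)} = Z - 3 Z t$ ($j{\left(t,Z \right)} = - 3 Z t + Z = Z - 3 Z t$)
$K = - \frac{60}{17}$ ($K = 60 \left(- \frac{1}{17}\right) = - \frac{60}{17} \approx -3.5294$)
$j{\left(1,5 \right)} K = 5 \left(1 - 3\right) \left(- \frac{60}{17}\right) = 5 \left(-2\right) \left(- \frac{60}{17}\right) = \left(-10\right) \left(- \frac{60}{17}\right) = \frac{600}{17}$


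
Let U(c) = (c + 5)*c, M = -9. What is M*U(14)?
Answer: -2394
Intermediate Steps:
U(c) = c*(5 + c) (U(c) = (5 + c)*c = c*(5 + c))
M*U(14) = -126*(5 + 14) = -126*19 = -9*266 = -2394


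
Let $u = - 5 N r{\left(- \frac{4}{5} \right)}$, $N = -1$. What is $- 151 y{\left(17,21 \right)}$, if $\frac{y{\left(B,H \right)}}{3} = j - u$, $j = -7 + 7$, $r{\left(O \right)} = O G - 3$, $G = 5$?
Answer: $-15855$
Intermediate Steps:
$r{\left(O \right)} = -3 + 5 O$ ($r{\left(O \right)} = O 5 - 3 = 5 O - 3 = -3 + 5 O$)
$u = -35$ ($u = \left(-5\right) \left(-1\right) \left(-3 + 5 \left(- \frac{4}{5}\right)\right) = 5 \left(-3 + 5 \left(\left(-4\right) \frac{1}{5}\right)\right) = 5 \left(-3 + 5 \left(- \frac{4}{5}\right)\right) = 5 \left(-3 - 4\right) = 5 \left(-7\right) = -35$)
$j = 0$
$y{\left(B,H \right)} = 105$ ($y{\left(B,H \right)} = 3 \left(0 - -35\right) = 3 \left(0 + 35\right) = 3 \cdot 35 = 105$)
$- 151 y{\left(17,21 \right)} = \left(-151\right) 105 = -15855$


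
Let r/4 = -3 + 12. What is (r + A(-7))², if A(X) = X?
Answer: 841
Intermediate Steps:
r = 36 (r = 4*(-3 + 12) = 4*9 = 36)
(r + A(-7))² = (36 - 7)² = 29² = 841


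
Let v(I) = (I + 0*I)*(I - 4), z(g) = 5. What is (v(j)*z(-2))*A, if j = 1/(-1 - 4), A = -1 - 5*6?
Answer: -651/5 ≈ -130.20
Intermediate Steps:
A = -31 (A = -1 - 30 = -31)
j = -⅕ (j = 1/(-5) = -⅕ ≈ -0.20000)
v(I) = I*(-4 + I) (v(I) = (I + 0)*(-4 + I) = I*(-4 + I))
(v(j)*z(-2))*A = (-(-4 - ⅕)/5*5)*(-31) = (-⅕*(-21/5)*5)*(-31) = ((21/25)*5)*(-31) = (21/5)*(-31) = -651/5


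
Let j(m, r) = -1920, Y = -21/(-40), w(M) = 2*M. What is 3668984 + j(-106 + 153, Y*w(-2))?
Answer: 3667064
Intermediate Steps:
Y = 21/40 (Y = -21*(-1/40) = 21/40 ≈ 0.52500)
3668984 + j(-106 + 153, Y*w(-2)) = 3668984 - 1920 = 3667064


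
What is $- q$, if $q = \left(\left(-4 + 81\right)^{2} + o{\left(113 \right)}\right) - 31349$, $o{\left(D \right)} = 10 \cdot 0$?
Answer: $25420$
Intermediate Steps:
$o{\left(D \right)} = 0$
$q = -25420$ ($q = \left(\left(-4 + 81\right)^{2} + 0\right) - 31349 = \left(77^{2} + 0\right) - 31349 = \left(5929 + 0\right) - 31349 = 5929 - 31349 = -25420$)
$- q = \left(-1\right) \left(-25420\right) = 25420$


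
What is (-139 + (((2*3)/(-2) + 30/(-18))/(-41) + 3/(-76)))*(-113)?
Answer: 146750501/9348 ≈ 15699.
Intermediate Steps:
(-139 + (((2*3)/(-2) + 30/(-18))/(-41) + 3/(-76)))*(-113) = (-139 + ((6*(-½) + 30*(-1/18))*(-1/41) + 3*(-1/76)))*(-113) = (-139 + ((-3 - 5/3)*(-1/41) - 3/76))*(-113) = (-139 + (-14/3*(-1/41) - 3/76))*(-113) = (-139 + (14/123 - 3/76))*(-113) = (-139 + 695/9348)*(-113) = -1298677/9348*(-113) = 146750501/9348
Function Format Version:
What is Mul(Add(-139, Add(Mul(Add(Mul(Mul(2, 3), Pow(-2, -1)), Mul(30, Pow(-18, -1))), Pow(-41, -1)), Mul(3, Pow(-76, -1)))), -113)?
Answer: Rational(146750501, 9348) ≈ 15699.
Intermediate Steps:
Mul(Add(-139, Add(Mul(Add(Mul(Mul(2, 3), Pow(-2, -1)), Mul(30, Pow(-18, -1))), Pow(-41, -1)), Mul(3, Pow(-76, -1)))), -113) = Mul(Add(-139, Add(Mul(Add(Mul(6, Rational(-1, 2)), Mul(30, Rational(-1, 18))), Rational(-1, 41)), Mul(3, Rational(-1, 76)))), -113) = Mul(Add(-139, Add(Mul(Add(-3, Rational(-5, 3)), Rational(-1, 41)), Rational(-3, 76))), -113) = Mul(Add(-139, Add(Mul(Rational(-14, 3), Rational(-1, 41)), Rational(-3, 76))), -113) = Mul(Add(-139, Add(Rational(14, 123), Rational(-3, 76))), -113) = Mul(Add(-139, Rational(695, 9348)), -113) = Mul(Rational(-1298677, 9348), -113) = Rational(146750501, 9348)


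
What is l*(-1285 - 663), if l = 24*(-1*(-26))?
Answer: -1215552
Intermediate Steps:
l = 624 (l = 24*26 = 624)
l*(-1285 - 663) = 624*(-1285 - 663) = 624*(-1948) = -1215552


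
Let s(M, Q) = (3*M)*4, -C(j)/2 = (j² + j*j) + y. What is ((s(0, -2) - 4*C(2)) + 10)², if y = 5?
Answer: 12996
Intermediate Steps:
C(j) = -10 - 4*j² (C(j) = -2*((j² + j*j) + 5) = -2*((j² + j²) + 5) = -2*(2*j² + 5) = -2*(5 + 2*j²) = -10 - 4*j²)
s(M, Q) = 12*M
((s(0, -2) - 4*C(2)) + 10)² = ((12*0 - 4*(-10 - 4*2²)) + 10)² = ((0 - 4*(-10 - 4*4)) + 10)² = ((0 - 4*(-10 - 16)) + 10)² = ((0 - 4*(-26)) + 10)² = ((0 + 104) + 10)² = (104 + 10)² = 114² = 12996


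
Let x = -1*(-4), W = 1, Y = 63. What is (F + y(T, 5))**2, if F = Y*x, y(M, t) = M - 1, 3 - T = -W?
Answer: 65025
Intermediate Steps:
T = 4 (T = 3 - (-1) = 3 - 1*(-1) = 3 + 1 = 4)
y(M, t) = -1 + M
x = 4
F = 252 (F = 63*4 = 252)
(F + y(T, 5))**2 = (252 + (-1 + 4))**2 = (252 + 3)**2 = 255**2 = 65025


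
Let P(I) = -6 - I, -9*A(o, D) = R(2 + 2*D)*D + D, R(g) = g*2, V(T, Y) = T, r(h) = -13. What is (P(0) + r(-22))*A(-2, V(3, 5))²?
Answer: -5491/9 ≈ -610.11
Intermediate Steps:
R(g) = 2*g
A(o, D) = -D/9 - D*(4 + 4*D)/9 (A(o, D) = -((2*(2 + 2*D))*D + D)/9 = -((4 + 4*D)*D + D)/9 = -(D*(4 + 4*D) + D)/9 = -(D + D*(4 + 4*D))/9 = -D/9 - D*(4 + 4*D)/9)
(P(0) + r(-22))*A(-2, V(3, 5))² = ((-6 - 1*0) - 13)*(-⅑*3*(5 + 4*3))² = ((-6 + 0) - 13)*(-⅑*3*(5 + 12))² = (-6 - 13)*(-⅑*3*17)² = -19*(-17/3)² = -19*289/9 = -5491/9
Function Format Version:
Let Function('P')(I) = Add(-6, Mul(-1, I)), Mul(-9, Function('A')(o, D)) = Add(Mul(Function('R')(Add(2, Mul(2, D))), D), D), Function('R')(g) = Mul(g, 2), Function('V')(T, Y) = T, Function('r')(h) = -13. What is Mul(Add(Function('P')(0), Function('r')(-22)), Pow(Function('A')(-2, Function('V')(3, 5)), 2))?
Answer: Rational(-5491, 9) ≈ -610.11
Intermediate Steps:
Function('R')(g) = Mul(2, g)
Function('A')(o, D) = Add(Mul(Rational(-1, 9), D), Mul(Rational(-1, 9), D, Add(4, Mul(4, D)))) (Function('A')(o, D) = Mul(Rational(-1, 9), Add(Mul(Mul(2, Add(2, Mul(2, D))), D), D)) = Mul(Rational(-1, 9), Add(Mul(Add(4, Mul(4, D)), D), D)) = Mul(Rational(-1, 9), Add(Mul(D, Add(4, Mul(4, D))), D)) = Mul(Rational(-1, 9), Add(D, Mul(D, Add(4, Mul(4, D))))) = Add(Mul(Rational(-1, 9), D), Mul(Rational(-1, 9), D, Add(4, Mul(4, D)))))
Mul(Add(Function('P')(0), Function('r')(-22)), Pow(Function('A')(-2, Function('V')(3, 5)), 2)) = Mul(Add(Add(-6, Mul(-1, 0)), -13), Pow(Mul(Rational(-1, 9), 3, Add(5, Mul(4, 3))), 2)) = Mul(Add(Add(-6, 0), -13), Pow(Mul(Rational(-1, 9), 3, Add(5, 12)), 2)) = Mul(Add(-6, -13), Pow(Mul(Rational(-1, 9), 3, 17), 2)) = Mul(-19, Pow(Rational(-17, 3), 2)) = Mul(-19, Rational(289, 9)) = Rational(-5491, 9)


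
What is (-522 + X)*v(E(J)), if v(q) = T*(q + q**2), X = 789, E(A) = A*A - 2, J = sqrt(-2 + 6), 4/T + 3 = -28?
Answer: -6408/31 ≈ -206.71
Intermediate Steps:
T = -4/31 (T = 4/(-3 - 28) = 4/(-31) = 4*(-1/31) = -4/31 ≈ -0.12903)
J = 2 (J = sqrt(4) = 2)
E(A) = -2 + A**2 (E(A) = A**2 - 2 = -2 + A**2)
v(q) = -4*q/31 - 4*q**2/31 (v(q) = -4*(q + q**2)/31 = -4*q/31 - 4*q**2/31)
(-522 + X)*v(E(J)) = (-522 + 789)*(-4*(-2 + 2**2)*(1 + (-2 + 2**2))/31) = 267*(-4*(-2 + 4)*(1 + (-2 + 4))/31) = 267*(-4/31*2*(1 + 2)) = 267*(-4/31*2*3) = 267*(-24/31) = -6408/31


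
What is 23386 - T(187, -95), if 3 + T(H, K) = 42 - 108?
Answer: 23455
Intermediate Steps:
T(H, K) = -69 (T(H, K) = -3 + (42 - 108) = -3 - 66 = -69)
23386 - T(187, -95) = 23386 - 1*(-69) = 23386 + 69 = 23455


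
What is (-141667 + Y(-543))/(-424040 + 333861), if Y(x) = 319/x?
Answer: 76925500/48967197 ≈ 1.5710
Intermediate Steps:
(-141667 + Y(-543))/(-424040 + 333861) = (-141667 + 319/(-543))/(-424040 + 333861) = (-141667 + 319*(-1/543))/(-90179) = (-141667 - 319/543)*(-1/90179) = -76925500/543*(-1/90179) = 76925500/48967197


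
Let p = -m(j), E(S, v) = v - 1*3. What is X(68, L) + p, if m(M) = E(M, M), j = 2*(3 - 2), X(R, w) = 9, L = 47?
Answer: 10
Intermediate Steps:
j = 2 (j = 2*1 = 2)
E(S, v) = -3 + v (E(S, v) = v - 3 = -3 + v)
m(M) = -3 + M
p = 1 (p = -(-3 + 2) = -1*(-1) = 1)
X(68, L) + p = 9 + 1 = 10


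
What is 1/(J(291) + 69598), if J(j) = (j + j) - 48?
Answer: 1/70132 ≈ 1.4259e-5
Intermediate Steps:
J(j) = -48 + 2*j (J(j) = 2*j - 48 = -48 + 2*j)
1/(J(291) + 69598) = 1/((-48 + 2*291) + 69598) = 1/((-48 + 582) + 69598) = 1/(534 + 69598) = 1/70132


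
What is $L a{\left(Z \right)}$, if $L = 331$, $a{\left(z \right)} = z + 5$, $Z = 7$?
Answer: $3972$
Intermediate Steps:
$a{\left(z \right)} = 5 + z$
$L a{\left(Z \right)} = 331 \left(5 + 7\right) = 331 \cdot 12 = 3972$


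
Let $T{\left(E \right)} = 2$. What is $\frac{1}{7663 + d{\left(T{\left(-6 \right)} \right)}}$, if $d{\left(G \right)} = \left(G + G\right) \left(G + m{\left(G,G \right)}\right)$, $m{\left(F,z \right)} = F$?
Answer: $\frac{1}{7679} \approx 0.00013023$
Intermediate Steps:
$d{\left(G \right)} = 4 G^{2}$ ($d{\left(G \right)} = \left(G + G\right) \left(G + G\right) = 2 G 2 G = 4 G^{2}$)
$\frac{1}{7663 + d{\left(T{\left(-6 \right)} \right)}} = \frac{1}{7663 + 4 \cdot 2^{2}} = \frac{1}{7663 + 4 \cdot 4} = \frac{1}{7663 + 16} = \frac{1}{7679}$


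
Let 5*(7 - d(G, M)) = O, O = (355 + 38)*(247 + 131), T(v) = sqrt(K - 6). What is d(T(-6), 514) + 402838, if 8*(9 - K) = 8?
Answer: 1865671/5 ≈ 3.7313e+5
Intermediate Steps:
K = 8 (K = 9 - 1/8*8 = 9 - 1 = 8)
T(v) = sqrt(2) (T(v) = sqrt(8 - 6) = sqrt(2))
O = 148554 (O = 393*378 = 148554)
d(G, M) = -148519/5 (d(G, M) = 7 - 1/5*148554 = 7 - 148554/5 = -148519/5)
d(T(-6), 514) + 402838 = -148519/5 + 402838 = 1865671/5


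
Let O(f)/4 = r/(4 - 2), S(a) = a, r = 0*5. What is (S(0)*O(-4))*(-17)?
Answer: 0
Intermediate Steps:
r = 0
O(f) = 0 (O(f) = 4*(0/(4 - 2)) = 4*(0/2) = 4*(0*(½)) = 4*0 = 0)
(S(0)*O(-4))*(-17) = (0*0)*(-17) = 0*(-17) = 0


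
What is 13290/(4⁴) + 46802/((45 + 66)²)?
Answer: 87863701/1577088 ≈ 55.713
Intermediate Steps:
13290/(4⁴) + 46802/((45 + 66)²) = 13290/256 + 46802/(111²) = 13290*(1/256) + 46802/12321 = 6645/128 + 46802*(1/12321) = 6645/128 + 46802/12321 = 87863701/1577088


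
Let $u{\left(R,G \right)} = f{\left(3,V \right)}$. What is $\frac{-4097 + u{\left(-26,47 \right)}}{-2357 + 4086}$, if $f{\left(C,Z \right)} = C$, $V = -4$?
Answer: $- \frac{4094}{1729} \approx -2.3678$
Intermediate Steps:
$u{\left(R,G \right)} = 3$
$\frac{-4097 + u{\left(-26,47 \right)}}{-2357 + 4086} = \frac{-4097 + 3}{-2357 + 4086} = - \frac{4094}{1729}$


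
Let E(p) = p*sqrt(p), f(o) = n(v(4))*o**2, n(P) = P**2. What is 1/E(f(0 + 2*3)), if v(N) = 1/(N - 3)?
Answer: 1/216 ≈ 0.0046296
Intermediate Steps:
v(N) = 1/(-3 + N)
f(o) = o**2 (f(o) = (1/(-3 + 4))**2*o**2 = (1/1)**2*o**2 = 1**2*o**2 = 1*o**2 = o**2)
E(p) = p**(3/2)
1/E(f(0 + 2*3)) = 1/(((0 + 2*3)**2)**(3/2)) = 1/(((0 + 6)**2)**(3/2)) = 1/((6**2)**(3/2)) = 1/(36**(3/2)) = 1/216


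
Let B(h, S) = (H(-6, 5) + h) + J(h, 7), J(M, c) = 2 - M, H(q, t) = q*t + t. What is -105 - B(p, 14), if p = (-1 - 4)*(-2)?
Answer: -82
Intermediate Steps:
H(q, t) = t + q*t
p = 10 (p = -5*(-2) = 10)
B(h, S) = -23 (B(h, S) = (5*(1 - 6) + h) + (2 - h) = (5*(-5) + h) + (2 - h) = (-25 + h) + (2 - h) = -23)
-105 - B(p, 14) = -105 - 1*(-23) = -105 + 23 = -82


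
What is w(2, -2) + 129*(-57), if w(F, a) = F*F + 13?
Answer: -7336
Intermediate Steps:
w(F, a) = 13 + F² (w(F, a) = F² + 13 = 13 + F²)
w(2, -2) + 129*(-57) = (13 + 2²) + 129*(-57) = (13 + 4) - 7353 = 17 - 7353 = -7336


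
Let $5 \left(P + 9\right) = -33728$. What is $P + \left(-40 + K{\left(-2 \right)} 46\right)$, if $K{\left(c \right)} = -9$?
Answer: $- \frac{36043}{5} \approx -7208.6$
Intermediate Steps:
$P = - \frac{33773}{5}$ ($P = -9 + \frac{1}{5} \left(-33728\right) = -9 - \frac{33728}{5} = - \frac{33773}{5} \approx -6754.6$)
$P + \left(-40 + K{\left(-2 \right)} 46\right) = - \frac{33773}{5} - 454 = - \frac{36043}{5}$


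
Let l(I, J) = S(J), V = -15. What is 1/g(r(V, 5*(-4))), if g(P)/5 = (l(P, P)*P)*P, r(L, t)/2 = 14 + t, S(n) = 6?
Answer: 1/4320 ≈ 0.00023148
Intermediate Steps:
l(I, J) = 6
r(L, t) = 28 + 2*t (r(L, t) = 2*(14 + t) = 28 + 2*t)
g(P) = 30*P² (g(P) = 5*((6*P)*P) = 5*(6*P²) = 30*P²)
1/g(r(V, 5*(-4))) = 1/(30*(28 + 2*(5*(-4)))²) = 1/(30*(28 + 2*(-20))²) = 1/(30*(28 - 40)²) = 1/(30*(-12)²) = 1/(30*144) = 1/4320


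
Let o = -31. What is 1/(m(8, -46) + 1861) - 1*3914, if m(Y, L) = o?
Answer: -7162619/1830 ≈ -3914.0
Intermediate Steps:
m(Y, L) = -31
1/(m(8, -46) + 1861) - 1*3914 = 1/(-31 + 1861) - 1*3914 = 1/1830 - 3914 = -7162619/1830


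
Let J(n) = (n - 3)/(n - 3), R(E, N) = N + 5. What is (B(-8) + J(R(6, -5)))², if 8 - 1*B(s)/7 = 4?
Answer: 841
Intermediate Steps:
R(E, N) = 5 + N
B(s) = 28 (B(s) = 56 - 7*4 = 56 - 28 = 28)
J(n) = 1 (J(n) = (-3 + n)/(-3 + n) = 1)
(B(-8) + J(R(6, -5)))² = (28 + 1)² = 29² = 841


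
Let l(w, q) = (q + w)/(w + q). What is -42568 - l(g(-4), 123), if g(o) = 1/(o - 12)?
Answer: -42569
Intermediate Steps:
g(o) = 1/(-12 + o)
l(w, q) = 1 (l(w, q) = (q + w)/(q + w) = 1)
-42568 - l(g(-4), 123) = -42568 - 1*1 = -42568 - 1 = -42569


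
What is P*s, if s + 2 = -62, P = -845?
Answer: 54080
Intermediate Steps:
s = -64 (s = -2 - 62 = -64)
P*s = -845*(-64) = 54080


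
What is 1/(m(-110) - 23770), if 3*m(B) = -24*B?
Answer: -1/22890 ≈ -4.3687e-5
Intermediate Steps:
m(B) = -8*B (m(B) = (-24*B)/3 = -8*B)
1/(m(-110) - 23770) = 1/(-8*(-110) - 23770) = 1/(880 - 23770) = 1/(-22890) = -1/22890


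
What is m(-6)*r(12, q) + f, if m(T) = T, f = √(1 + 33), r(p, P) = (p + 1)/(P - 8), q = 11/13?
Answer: 338/31 + √34 ≈ 16.734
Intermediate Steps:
q = 11/13 (q = 11*(1/13) = 11/13 ≈ 0.84615)
r(p, P) = (1 + p)/(-8 + P)
f = √34 ≈ 5.8309
m(-6)*r(12, q) + f = -6*(1 + 12)/(-8 + 11/13) + √34 = -6*13/(-93/13) + √34 = -(-26)*13/31 + √34 = -6*(-169/93) + √34 = 338/31 + √34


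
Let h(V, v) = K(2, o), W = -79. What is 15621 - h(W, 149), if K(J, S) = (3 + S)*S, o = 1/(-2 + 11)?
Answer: 1265273/81 ≈ 15621.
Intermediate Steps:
o = ⅑ (o = 1/9 = ⅑ ≈ 0.11111)
K(J, S) = S*(3 + S)
h(V, v) = 28/81 (h(V, v) = (3 + ⅑)/9 = (⅑)*(28/9) = 28/81)
15621 - h(W, 149) = 15621 - 1*28/81 = 15621 - 28/81 = 1265273/81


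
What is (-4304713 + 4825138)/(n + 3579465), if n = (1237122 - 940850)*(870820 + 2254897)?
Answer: 520425/926066006489 ≈ 5.6197e-7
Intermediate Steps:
n = 926062427024 (n = 296272*3125717 = 926062427024)
(-4304713 + 4825138)/(n + 3579465) = (-4304713 + 4825138)/(926062427024 + 3579465) = 520425/926066006489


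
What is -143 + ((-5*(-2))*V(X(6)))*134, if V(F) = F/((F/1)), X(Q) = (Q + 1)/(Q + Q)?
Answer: 1197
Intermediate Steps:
X(Q) = (1 + Q)/(2*Q) (X(Q) = (1 + Q)/((2*Q)) = (1 + Q)*(1/(2*Q)) = (1 + Q)/(2*Q))
V(F) = 1 (V(F) = F/((F*1)) = F/F = 1)
-143 + ((-5*(-2))*V(X(6)))*134 = -143 + (-5*(-2)*1)*134 = -143 + (10*1)*134 = -143 + 10*134 = -143 + 1340 = 1197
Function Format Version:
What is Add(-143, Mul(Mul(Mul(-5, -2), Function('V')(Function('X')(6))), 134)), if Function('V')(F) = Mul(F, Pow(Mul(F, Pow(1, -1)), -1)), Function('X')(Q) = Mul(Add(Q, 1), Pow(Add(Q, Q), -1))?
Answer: 1197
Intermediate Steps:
Function('X')(Q) = Mul(Rational(1, 2), Pow(Q, -1), Add(1, Q)) (Function('X')(Q) = Mul(Add(1, Q), Pow(Mul(2, Q), -1)) = Mul(Add(1, Q), Mul(Rational(1, 2), Pow(Q, -1))) = Mul(Rational(1, 2), Pow(Q, -1), Add(1, Q)))
Function('V')(F) = 1 (Function('V')(F) = Mul(F, Pow(Mul(F, 1), -1)) = Mul(F, Pow(F, -1)) = 1)
Add(-143, Mul(Mul(Mul(-5, -2), Function('V')(Function('X')(6))), 134)) = Add(-143, Mul(Mul(Mul(-5, -2), 1), 134)) = Add(-143, Mul(Mul(10, 1), 134)) = Add(-143, Mul(10, 134)) = Add(-143, 1340) = 1197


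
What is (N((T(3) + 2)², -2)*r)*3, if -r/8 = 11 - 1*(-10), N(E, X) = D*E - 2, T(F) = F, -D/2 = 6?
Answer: 152208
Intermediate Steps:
D = -12 (D = -2*6 = -12)
N(E, X) = -2 - 12*E (N(E, X) = -12*E - 2 = -2 - 12*E)
r = -168 (r = -8*(11 - 1*(-10)) = -8*(11 + 10) = -8*21 = -168)
(N((T(3) + 2)², -2)*r)*3 = ((-2 - 12*(3 + 2)²)*(-168))*3 = ((-2 - 12*5²)*(-168))*3 = ((-2 - 12*25)*(-168))*3 = ((-2 - 300)*(-168))*3 = -302*(-168)*3 = 50736*3 = 152208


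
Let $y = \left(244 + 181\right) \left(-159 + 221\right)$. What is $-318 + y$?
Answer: $26032$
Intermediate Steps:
$y = 26350$ ($y = 425 \cdot 62 = 26350$)
$-318 + y = -318 + 26350 = 26032$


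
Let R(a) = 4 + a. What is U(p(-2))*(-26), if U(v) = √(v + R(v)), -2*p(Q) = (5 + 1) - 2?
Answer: 0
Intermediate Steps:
p(Q) = -2 (p(Q) = -((5 + 1) - 2)/2 = -(6 - 2)/2 = -½*4 = -2)
U(v) = √(4 + 2*v) (U(v) = √(v + (4 + v)) = √(4 + 2*v))
U(p(-2))*(-26) = √(4 + 2*(-2))*(-26) = √(4 - 4)*(-26) = √0*(-26) = 0*(-26) = 0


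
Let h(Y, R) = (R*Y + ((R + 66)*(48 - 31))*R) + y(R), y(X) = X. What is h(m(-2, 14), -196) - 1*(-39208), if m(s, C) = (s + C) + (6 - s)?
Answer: 468252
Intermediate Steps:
m(s, C) = 6 + C (m(s, C) = (C + s) + (6 - s) = 6 + C)
h(Y, R) = R + R*Y + R*(1122 + 17*R) (h(Y, R) = (R*Y + ((R + 66)*(48 - 31))*R) + R = (R*Y + ((66 + R)*17)*R) + R = (R*Y + (1122 + 17*R)*R) + R = (R*Y + R*(1122 + 17*R)) + R = R + R*Y + R*(1122 + 17*R))
h(m(-2, 14), -196) - 1*(-39208) = -196*(1123 + (6 + 14) + 17*(-196)) - 1*(-39208) = -196*(1123 + 20 - 3332) + 39208 = -196*(-2189) + 39208 = 429044 + 39208 = 468252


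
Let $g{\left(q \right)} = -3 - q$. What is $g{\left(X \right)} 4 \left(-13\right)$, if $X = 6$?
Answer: $468$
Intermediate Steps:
$g{\left(X \right)} 4 \left(-13\right) = \left(-3 - 6\right) 4 \left(-13\right) = \left(-9\right) 4 \left(-13\right) = \left(-36\right) \left(-13\right) = 468$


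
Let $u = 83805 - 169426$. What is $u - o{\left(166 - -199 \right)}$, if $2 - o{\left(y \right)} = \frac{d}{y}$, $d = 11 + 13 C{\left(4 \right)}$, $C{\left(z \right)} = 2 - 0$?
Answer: $- \frac{31252358}{365} \approx -85623.0$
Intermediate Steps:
$C{\left(z \right)} = 2$ ($C{\left(z \right)} = 2 + 0 = 2$)
$d = 37$ ($d = 11 + 13 \cdot 2 = 11 + 26 = 37$)
$u = -85621$
$o{\left(y \right)} = 2 - \frac{37}{y}$
$u - o{\left(166 - -199 \right)} = -85621 - \left(2 - \frac{37}{166 - -199}\right) = -85621 - \left(2 - \frac{37}{166 + 199}\right) = -85621 - \left(2 - \frac{37}{365}\right) = -85621 - \frac{693}{365} = - \frac{31252358}{365}$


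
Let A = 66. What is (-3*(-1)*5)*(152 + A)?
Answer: 3270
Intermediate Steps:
(-3*(-1)*5)*(152 + A) = (-3*(-1)*5)*(152 + 66) = (3*5)*218 = 15*218 = 3270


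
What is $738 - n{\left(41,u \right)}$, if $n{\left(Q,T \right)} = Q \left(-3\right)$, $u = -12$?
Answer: $861$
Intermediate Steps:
$n{\left(Q,T \right)} = - 3 Q$
$738 - n{\left(41,u \right)} = 738 - \left(-3\right) 41 = 738 - -123 = 738 + 123 = 861$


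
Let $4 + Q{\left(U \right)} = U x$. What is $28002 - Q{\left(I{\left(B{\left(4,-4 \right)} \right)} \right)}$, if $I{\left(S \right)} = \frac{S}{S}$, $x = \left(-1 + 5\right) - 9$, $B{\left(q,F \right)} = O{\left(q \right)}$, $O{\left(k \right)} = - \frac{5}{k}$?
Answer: $28011$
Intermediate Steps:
$B{\left(q,F \right)} = - \frac{5}{q}$
$x = -5$ ($x = 4 - 9 = -5$)
$I{\left(S \right)} = 1$
$Q{\left(U \right)} = -4 - 5 U$ ($Q{\left(U \right)} = -4 + U \left(-5\right) = -4 - 5 U$)
$28002 - Q{\left(I{\left(B{\left(4,-4 \right)} \right)} \right)} = 28002 - \left(-4 - 5\right) = 28002 - -9 = 28002 + 9 = 28011$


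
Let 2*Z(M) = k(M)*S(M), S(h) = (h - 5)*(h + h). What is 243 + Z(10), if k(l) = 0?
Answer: 243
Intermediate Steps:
S(h) = 2*h*(-5 + h) (S(h) = (-5 + h)*(2*h) = 2*h*(-5 + h))
Z(M) = 0 (Z(M) = (0*(2*M*(-5 + M)))/2 = (½)*0 = 0)
243 + Z(10) = 243 + 0 = 243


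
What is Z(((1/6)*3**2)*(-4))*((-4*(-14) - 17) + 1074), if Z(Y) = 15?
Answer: 16695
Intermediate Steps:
Z(((1/6)*3**2)*(-4))*((-4*(-14) - 17) + 1074) = 15*((-4*(-14) - 17) + 1074) = 15*((56 - 17) + 1074) = 15*(39 + 1074) = 15*1113 = 16695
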